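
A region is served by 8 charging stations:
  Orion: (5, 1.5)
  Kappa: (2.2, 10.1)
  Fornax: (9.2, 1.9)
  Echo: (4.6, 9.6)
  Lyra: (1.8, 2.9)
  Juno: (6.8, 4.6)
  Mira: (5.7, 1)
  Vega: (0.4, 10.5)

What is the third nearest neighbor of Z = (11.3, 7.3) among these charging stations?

Squared Euclidean distances:
d²(Z, Orion) = 39.69 + 33.64 = 73.33
d²(Z, Kappa) = 82.81 + 7.84 = 90.65
d²(Z, Fornax) = 4.41 + 29.16 = 33.57
d²(Z, Echo) = 44.89 + 5.29 = 50.18
d²(Z, Lyra) = 90.25 + 19.36 = 109.61
d²(Z, Juno) = 20.25 + 7.29 = 27.54
d²(Z, Mira) = 31.36 + 39.69 = 71.05
d²(Z, Vega) = 118.81 + 10.24 = 129.05
Sorted ascending: Juno, Fornax, Echo, Mira, … — the third-nearest is Echo.

Echo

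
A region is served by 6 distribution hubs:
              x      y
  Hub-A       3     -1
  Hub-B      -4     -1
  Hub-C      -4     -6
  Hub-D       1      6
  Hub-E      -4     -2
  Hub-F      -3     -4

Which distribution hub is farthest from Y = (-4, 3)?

Since √ is increasing, it suffices to compare squared distances:
d²(Y, Hub-A) = 49 + 16 = 65
d²(Y, Hub-B) = 0 + 16 = 16
d²(Y, Hub-C) = 0 + 81 = 81
d²(Y, Hub-D) = 25 + 9 = 34
d²(Y, Hub-E) = 0 + 25 = 25
d²(Y, Hub-F) = 1 + 49 = 50
The largest is to Hub-C.

Hub-C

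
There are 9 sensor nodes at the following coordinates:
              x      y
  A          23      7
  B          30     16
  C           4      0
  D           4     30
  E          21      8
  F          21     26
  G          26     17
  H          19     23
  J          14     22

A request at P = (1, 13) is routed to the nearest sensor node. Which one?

Compare squared distances (the ordering matches that of the actual distances):
|PA|² = (1−23)² + (13−7)² = 484 + 36 = 520
|PB|² = (1−30)² + (13−16)² = 841 + 9 = 850
|PC|² = (1−4)² + (13−0)² = 9 + 169 = 178
|PD|² = (1−4)² + (13−30)² = 9 + 289 = 298
|PE|² = (1−21)² + (13−8)² = 400 + 25 = 425
|PF|² = (1−21)² + (13−26)² = 400 + 169 = 569
|PG|² = (1−26)² + (13−17)² = 625 + 16 = 641
|PH|² = (1−19)² + (13−23)² = 324 + 100 = 424
|PJ|² = (1−14)² + (13−22)² = 169 + 81 = 250
The smallest is to C, so P lies in the Voronoi region of C.

C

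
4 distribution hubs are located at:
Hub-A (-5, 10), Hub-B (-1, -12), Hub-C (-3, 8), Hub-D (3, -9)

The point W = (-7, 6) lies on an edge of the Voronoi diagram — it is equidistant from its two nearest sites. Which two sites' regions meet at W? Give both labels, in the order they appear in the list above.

Squared distances from W to each site:
d²(W, Hub-A) = (-7−(-5))² + (6−10)² = 4 + 16 = 20
d²(W, Hub-B) = (-7−(-1))² + (6−(-12))² = 36 + 324 = 360
d²(W, Hub-C) = (-7−(-3))² + (6−8)² = 16 + 4 = 20
d²(W, Hub-D) = (-7−3)² + (6−(-9))² = 100 + 225 = 325
W is equidistant from Hub-A and Hub-C (both at squared distance 20), and every other site is strictly farther — so W lies on the Hub-A–Hub-C Voronoi edge.

Hub-A and Hub-C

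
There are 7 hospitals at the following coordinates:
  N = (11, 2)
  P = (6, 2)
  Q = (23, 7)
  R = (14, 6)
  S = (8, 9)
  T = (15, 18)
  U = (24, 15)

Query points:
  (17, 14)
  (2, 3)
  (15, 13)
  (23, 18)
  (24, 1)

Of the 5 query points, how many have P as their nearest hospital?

(17, 14) — d² to each: N:180, P:265, Q:85, R:73, S:106, T:20, U:50 → nearest is T
(2, 3) — d² to each: N:82, P:17, Q:457, R:153, S:72, T:394, U:628 → nearest is P
(15, 13) — d² to each: N:137, P:202, Q:100, R:50, S:65, T:25, U:85 → nearest is T
(23, 18) — d² to each: N:400, P:545, Q:121, R:225, S:306, T:64, U:10 → nearest is U
(24, 1) — d² to each: N:170, P:325, Q:37, R:125, S:320, T:370, U:196 → nearest is Q
1 of the 5 points has P as nearest.

1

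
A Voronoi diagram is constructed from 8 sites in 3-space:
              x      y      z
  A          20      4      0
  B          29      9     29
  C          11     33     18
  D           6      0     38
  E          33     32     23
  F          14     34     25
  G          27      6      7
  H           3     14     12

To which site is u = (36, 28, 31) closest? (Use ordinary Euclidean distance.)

Compare squared distances (the ordering matches that of the actual distances):
|uA|² = 256 + 576 + 961 = 1793
|uB|² = 49 + 361 + 4 = 414
|uC|² = 625 + 25 + 169 = 819
|uD|² = 900 + 784 + 49 = 1733
|uE|² = 9 + 16 + 64 = 89
|uF|² = 484 + 36 + 36 = 556
|uG|² = 81 + 484 + 576 = 1141
|uH|² = 1089 + 196 + 361 = 1646
E is nearest.

E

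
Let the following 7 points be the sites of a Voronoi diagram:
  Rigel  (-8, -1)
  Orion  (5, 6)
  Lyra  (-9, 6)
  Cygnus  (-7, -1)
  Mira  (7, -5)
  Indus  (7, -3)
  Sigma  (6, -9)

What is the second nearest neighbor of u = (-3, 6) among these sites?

Compare squared distances (the ordering matches that of the actual distances):
d²(u, Rigel) = (-3−(-8))² + (6−(-1))² = 25 + 49 = 74
d²(u, Orion) = (-3−5)² + (6−6)² = 64 + 0 = 64
d²(u, Lyra) = (-3−(-9))² + (6−6)² = 36 + 0 = 36
d²(u, Cygnus) = (-3−(-7))² + (6−(-1))² = 16 + 49 = 65
d²(u, Mira) = (-3−7)² + (6−(-5))² = 100 + 121 = 221
d²(u, Indus) = (-3−7)² + (6−(-3))² = 100 + 81 = 181
d²(u, Sigma) = (-3−6)² + (6−(-9))² = 81 + 225 = 306
Sorted ascending: Lyra, Orion, Cygnus, … — the second-nearest is Orion.

Orion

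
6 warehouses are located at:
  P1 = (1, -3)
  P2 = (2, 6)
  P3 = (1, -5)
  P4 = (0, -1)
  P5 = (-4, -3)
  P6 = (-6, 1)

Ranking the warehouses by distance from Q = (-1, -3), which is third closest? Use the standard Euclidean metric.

P3

Squared Euclidean distances:
|QP1|² = 4 + 0 = 4
|QP2|² = 9 + 81 = 90
|QP3|² = 4 + 4 = 8
|QP4|² = 1 + 4 = 5
|QP5|² = 9 + 0 = 9
|QP6|² = 25 + 16 = 41
Sorted ascending: P1, P4, P3, P5, … — the third-nearest is P3.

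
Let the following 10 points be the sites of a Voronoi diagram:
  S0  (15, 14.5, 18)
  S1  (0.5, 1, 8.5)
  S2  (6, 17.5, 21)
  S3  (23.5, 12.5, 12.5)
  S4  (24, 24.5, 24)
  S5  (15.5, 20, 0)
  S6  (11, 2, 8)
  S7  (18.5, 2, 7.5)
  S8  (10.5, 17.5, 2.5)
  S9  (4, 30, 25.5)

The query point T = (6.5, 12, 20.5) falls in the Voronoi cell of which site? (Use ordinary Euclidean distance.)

S2

Since √ is increasing, it suffices to compare squared distances:
|TS0|² = (6.5−15)² + (12−14.5)² + (20.5−18)² = 72.25 + 6.25 + 6.25 = 84.75
|TS1|² = (6.5−0.5)² + (12−1)² + (20.5−8.5)² = 36 + 121 + 144 = 301
|TS2|² = (6.5−6)² + (12−17.5)² + (20.5−21)² = 0.25 + 30.25 + 0.25 = 30.75
|TS3|² = (6.5−23.5)² + (12−12.5)² + (20.5−12.5)² = 289 + 0.25 + 64 = 353.25
|TS4|² = (6.5−24)² + (12−24.5)² + (20.5−24)² = 306.25 + 156.25 + 12.25 = 474.75
|TS5|² = (6.5−15.5)² + (12−20)² + (20.5−0)² = 81 + 64 + 420.25 = 565.25
|TS6|² = (6.5−11)² + (12−2)² + (20.5−8)² = 20.25 + 100 + 156.25 = 276.5
|TS7|² = (6.5−18.5)² + (12−2)² + (20.5−7.5)² = 144 + 100 + 169 = 413
|TS8|² = (6.5−10.5)² + (12−17.5)² + (20.5−2.5)² = 16 + 30.25 + 324 = 370.25
|TS9|² = (6.5−4)² + (12−30)² + (20.5−25.5)² = 6.25 + 324 + 25 = 355.25
S2 is nearest.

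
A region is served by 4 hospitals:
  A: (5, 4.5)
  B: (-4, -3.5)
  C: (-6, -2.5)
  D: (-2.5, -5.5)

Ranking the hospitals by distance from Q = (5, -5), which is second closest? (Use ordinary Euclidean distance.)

Squared Euclidean distances:
|QA|² = (5−5)² + (-5−4.5)² = 0 + 90.25 = 90.25
|QB|² = (5−(-4))² + (-5−(-3.5))² = 81 + 2.25 = 83.25
|QC|² = (5−(-6))² + (-5−(-2.5))² = 121 + 6.25 = 127.25
|QD|² = (5−(-2.5))² + (-5−(-5.5))² = 56.25 + 0.25 = 56.5
Sorted ascending: D, B, A, … — the second-nearest is B.

B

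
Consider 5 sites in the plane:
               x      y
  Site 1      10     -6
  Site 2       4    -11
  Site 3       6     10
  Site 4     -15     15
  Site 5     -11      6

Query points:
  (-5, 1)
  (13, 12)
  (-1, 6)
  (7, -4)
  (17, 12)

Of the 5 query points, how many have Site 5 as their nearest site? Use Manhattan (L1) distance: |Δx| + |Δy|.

2

(-5, 1) — d to each: Site 1:22, Site 2:21, Site 3:20, Site 4:24, Site 5:11 → nearest is Site 5
(13, 12) — d to each: Site 1:21, Site 2:32, Site 3:9, Site 4:31, Site 5:30 → nearest is Site 3
(-1, 6) — d to each: Site 1:23, Site 2:22, Site 3:11, Site 4:23, Site 5:10 → nearest is Site 5
(7, -4) — d to each: Site 1:5, Site 2:10, Site 3:15, Site 4:41, Site 5:28 → nearest is Site 1
(17, 12) — d to each: Site 1:25, Site 2:36, Site 3:13, Site 4:35, Site 5:34 → nearest is Site 3
2 of the 5 points have Site 5 as nearest.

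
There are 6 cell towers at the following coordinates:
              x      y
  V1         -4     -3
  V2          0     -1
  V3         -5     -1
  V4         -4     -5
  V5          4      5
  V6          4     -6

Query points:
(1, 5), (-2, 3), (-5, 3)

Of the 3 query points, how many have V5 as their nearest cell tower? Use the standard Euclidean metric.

(1, 5) — d² to each: V1:89, V2:37, V3:72, V4:125, V5:9, V6:130 → nearest is V5
(-2, 3) — d² to each: V1:40, V2:20, V3:25, V4:68, V5:40, V6:117 → nearest is V2
(-5, 3) — d² to each: V1:37, V2:41, V3:16, V4:65, V5:85, V6:162 → nearest is V3
1 of the 3 points has V5 as nearest.

1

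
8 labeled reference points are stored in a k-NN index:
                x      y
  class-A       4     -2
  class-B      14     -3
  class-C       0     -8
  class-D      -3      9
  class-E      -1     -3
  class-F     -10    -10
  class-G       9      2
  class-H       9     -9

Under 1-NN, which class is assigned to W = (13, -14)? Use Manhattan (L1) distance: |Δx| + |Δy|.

class-H

d(W, class-A) = |13−4| + |-14−(-2)| = 9 + 12 = 21
d(W, class-B) = |13−14| + |-14−(-3)| = 1 + 11 = 12
d(W, class-C) = |13−0| + |-14−(-8)| = 13 + 6 = 19
d(W, class-D) = |13−(-3)| + |-14−9| = 16 + 23 = 39
d(W, class-E) = |13−(-1)| + |-14−(-3)| = 14 + 11 = 25
d(W, class-F) = |13−(-10)| + |-14−(-10)| = 23 + 4 = 27
d(W, class-G) = |13−9| + |-14−2| = 4 + 16 = 20
d(W, class-H) = |13−9| + |-14−(-9)| = 4 + 5 = 9
Minimum is at class-H.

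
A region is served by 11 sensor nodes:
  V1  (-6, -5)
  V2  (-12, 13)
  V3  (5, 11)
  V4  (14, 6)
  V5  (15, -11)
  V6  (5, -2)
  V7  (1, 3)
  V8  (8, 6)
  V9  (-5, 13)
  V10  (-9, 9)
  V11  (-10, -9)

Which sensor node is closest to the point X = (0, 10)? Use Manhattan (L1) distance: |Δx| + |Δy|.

V3

d(X,V1) = 6 + 15 = 21
d(X,V2) = 12 + 3 = 15
d(X,V3) = 5 + 1 = 6
d(X,V4) = 14 + 4 = 18
d(X,V5) = 15 + 21 = 36
d(X,V6) = 5 + 12 = 17
d(X,V7) = 1 + 7 = 8
d(X,V8) = 8 + 4 = 12
d(X,V9) = 5 + 3 = 8
d(X, V10) = 9 + 1 = 10
d(X, V11) = 10 + 19 = 29
V3 is nearest.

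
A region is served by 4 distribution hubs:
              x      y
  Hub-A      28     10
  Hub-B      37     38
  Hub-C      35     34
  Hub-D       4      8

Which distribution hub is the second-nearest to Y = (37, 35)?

Compare squared distances (the ordering matches that of the actual distances):
d²(Y, Hub-A) = (37−28)² + (35−10)² = 81 + 625 = 706
d²(Y, Hub-B) = (37−37)² + (35−38)² = 0 + 9 = 9
d²(Y, Hub-C) = (37−35)² + (35−34)² = 4 + 1 = 5
d²(Y, Hub-D) = (37−4)² + (35−8)² = 1089 + 729 = 1818
Sorted ascending: Hub-C, Hub-B, Hub-A, … — the second-nearest is Hub-B.

Hub-B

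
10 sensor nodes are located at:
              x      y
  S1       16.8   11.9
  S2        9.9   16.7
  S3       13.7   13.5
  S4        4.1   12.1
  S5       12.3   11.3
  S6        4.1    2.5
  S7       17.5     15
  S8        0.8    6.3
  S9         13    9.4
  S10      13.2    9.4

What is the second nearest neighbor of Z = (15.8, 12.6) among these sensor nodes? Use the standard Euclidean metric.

Squared Euclidean distances:
|ZS1|² = (15.8−16.8)² + (12.6−11.9)² = 1 + 0.49 = 1.49
|ZS2|² = (15.8−9.9)² + (12.6−16.7)² = 34.81 + 16.81 = 51.62
|ZS3|² = (15.8−13.7)² + (12.6−13.5)² = 4.41 + 0.81 = 5.22
|ZS4|² = (15.8−4.1)² + (12.6−12.1)² = 136.89 + 0.25 = 137.14
|ZS5|² = (15.8−12.3)² + (12.6−11.3)² = 12.25 + 1.69 = 13.94
|ZS6|² = (15.8−4.1)² + (12.6−2.5)² = 136.89 + 102.01 = 238.9
|ZS7|² = (15.8−17.5)² + (12.6−15)² = 2.89 + 5.76 = 8.65
|ZS8|² = (15.8−0.8)² + (12.6−6.3)² = 225 + 39.69 = 264.69
|ZS9|² = (15.8−13)² + (12.6−9.4)² = 7.84 + 10.24 = 18.08
d²(Z, S10) = (15.8−13.2)² + (12.6−9.4)² = 6.76 + 10.24 = 17
Sorted ascending: S1, S3, S7, … — the second-nearest is S3.

S3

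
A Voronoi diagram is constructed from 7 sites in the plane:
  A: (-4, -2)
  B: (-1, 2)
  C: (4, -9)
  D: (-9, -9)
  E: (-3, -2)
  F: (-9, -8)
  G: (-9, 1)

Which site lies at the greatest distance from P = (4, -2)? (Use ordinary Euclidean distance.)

Since √ is increasing, it suffices to compare squared distances:
|PA|² = (4−(-4))² + (-2−(-2))² = 64 + 0 = 64
|PB|² = (4−(-1))² + (-2−2)² = 25 + 16 = 41
|PC|² = (4−4)² + (-2−(-9))² = 0 + 49 = 49
|PD|² = (4−(-9))² + (-2−(-9))² = 169 + 49 = 218
|PE|² = (4−(-3))² + (-2−(-2))² = 49 + 0 = 49
|PF|² = (4−(-9))² + (-2−(-8))² = 169 + 36 = 205
|PG|² = (4−(-9))² + (-2−1)² = 169 + 9 = 178
The largest is to D.

D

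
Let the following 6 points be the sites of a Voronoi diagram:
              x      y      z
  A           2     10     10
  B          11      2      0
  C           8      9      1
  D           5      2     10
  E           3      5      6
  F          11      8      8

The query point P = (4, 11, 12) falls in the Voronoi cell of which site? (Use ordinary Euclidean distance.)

A

Since √ is increasing, it suffices to compare squared distances:
|PA|² = (4−2)² + (11−10)² + (12−10)² = 4 + 1 + 4 = 9
|PB|² = (4−11)² + (11−2)² + (12−0)² = 49 + 81 + 144 = 274
|PC|² = (4−8)² + (11−9)² + (12−1)² = 16 + 4 + 121 = 141
|PD|² = (4−5)² + (11−2)² + (12−10)² = 1 + 81 + 4 = 86
|PE|² = (4−3)² + (11−5)² + (12−6)² = 1 + 36 + 36 = 73
|PF|² = (4−11)² + (11−8)² + (12−8)² = 49 + 9 + 16 = 74
Minimum is at A.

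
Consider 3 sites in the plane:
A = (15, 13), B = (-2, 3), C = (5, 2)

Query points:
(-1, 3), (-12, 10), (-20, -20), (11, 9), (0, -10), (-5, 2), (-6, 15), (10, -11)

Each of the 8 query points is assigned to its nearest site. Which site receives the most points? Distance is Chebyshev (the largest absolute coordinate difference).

B

(-1, 3) — d to each: A:16, B:1, C:6 → nearest is B
(-12, 10) — d to each: A:27, B:10, C:17 → nearest is B
(-20, -20) — d to each: A:35, B:23, C:25 → nearest is B
(11, 9) — d to each: A:4, B:13, C:7 → nearest is A
(0, -10) — d to each: A:23, B:13, C:12 → nearest is C
(-5, 2) — d to each: A:20, B:3, C:10 → nearest is B
(-6, 15) — d to each: A:21, B:12, C:13 → nearest is B
(10, -11) — d to each: A:24, B:14, C:13 → nearest is C
Tally — A:1, B:5, C:2. B captures the most (5).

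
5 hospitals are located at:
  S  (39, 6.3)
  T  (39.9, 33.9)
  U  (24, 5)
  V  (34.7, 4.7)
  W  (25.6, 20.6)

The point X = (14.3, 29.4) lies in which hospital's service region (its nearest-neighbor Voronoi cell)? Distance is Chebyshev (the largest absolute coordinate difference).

W

d(X,S) = max(24.7, 23.1) = 24.7
d(X,T) = max(25.6, 4.5) = 25.6
d(X,U) = max(9.7, 24.4) = 24.4
d(X,V) = max(20.4, 24.7) = 24.7
d(X,W) = max(11.3, 8.8) = 11.3
W is nearest.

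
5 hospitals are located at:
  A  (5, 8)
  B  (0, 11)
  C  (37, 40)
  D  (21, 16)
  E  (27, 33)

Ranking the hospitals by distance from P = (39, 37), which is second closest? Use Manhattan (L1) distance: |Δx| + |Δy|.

E

d(P,A) = 34 + 29 = 63
d(P,B) = 39 + 26 = 65
d(P,C) = 2 + 3 = 5
d(P,D) = 18 + 21 = 39
d(P,E) = 12 + 4 = 16
Sorted ascending: C, E, D, … — the second-nearest is E.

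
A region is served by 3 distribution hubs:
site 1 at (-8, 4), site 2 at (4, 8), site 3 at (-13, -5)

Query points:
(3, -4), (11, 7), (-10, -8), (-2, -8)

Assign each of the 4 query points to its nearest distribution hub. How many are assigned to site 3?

(3, -4) — d² to each: site 1:185, site 2:145, site 3:257 → nearest is site 2
(11, 7) — d² to each: site 1:370, site 2:50, site 3:720 → nearest is site 2
(-10, -8) — d² to each: site 1:148, site 2:452, site 3:18 → nearest is site 3
(-2, -8) — d² to each: site 1:180, site 2:292, site 3:130 → nearest is site 3
2 of the 4 points have site 3 as nearest.

2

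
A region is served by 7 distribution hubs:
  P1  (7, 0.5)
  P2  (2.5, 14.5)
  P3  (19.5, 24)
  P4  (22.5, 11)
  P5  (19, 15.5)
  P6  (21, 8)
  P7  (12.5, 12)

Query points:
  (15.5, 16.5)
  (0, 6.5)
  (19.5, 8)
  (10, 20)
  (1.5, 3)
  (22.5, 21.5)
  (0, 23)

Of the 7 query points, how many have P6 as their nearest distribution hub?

(15.5, 16.5) — d² to each: P1:328.25, P2:173, P3:72.25, P4:79.25, P5:13.25, P6:102.5, P7:29.25 → nearest is P5
(0, 6.5) — d² to each: P1:85, P2:70.25, P3:686.5, P4:526.5, P5:442, P6:443.25, P7:186.5 → nearest is P2
(19.5, 8) — d² to each: P1:212.5, P2:331.25, P3:256, P4:18, P5:56.5, P6:2.25, P7:65 → nearest is P6
(10, 20) — d² to each: P1:389.25, P2:86.5, P3:106.25, P4:237.25, P5:101.25, P6:265, P7:70.25 → nearest is P7
(1.5, 3) — d² to each: P1:36.5, P2:133.25, P3:765, P4:505, P5:462.5, P6:405.25, P7:202 → nearest is P1
(22.5, 21.5) — d² to each: P1:681.25, P2:449, P3:15.25, P4:110.25, P5:48.25, P6:184.5, P7:190.25 → nearest is P3
(0, 23) — d² to each: P1:555.25, P2:78.5, P3:381.25, P4:650.25, P5:417.25, P6:666, P7:277.25 → nearest is P2
1 of the 7 points has P6 as nearest.

1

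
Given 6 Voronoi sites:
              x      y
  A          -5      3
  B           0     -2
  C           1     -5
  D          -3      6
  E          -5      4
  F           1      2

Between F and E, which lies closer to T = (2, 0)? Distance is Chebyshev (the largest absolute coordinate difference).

F

d(T,F) = max(1, 2) = 2
d(T,E) = max(7, 4) = 7
2 < 7, so F is closer.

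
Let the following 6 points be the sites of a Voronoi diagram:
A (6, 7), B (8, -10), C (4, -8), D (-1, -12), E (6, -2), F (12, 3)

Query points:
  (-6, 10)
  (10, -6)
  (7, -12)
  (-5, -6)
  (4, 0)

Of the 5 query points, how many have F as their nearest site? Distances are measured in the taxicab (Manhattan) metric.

0

(-6, 10) — d to each: A:15, B:34, C:28, D:27, E:24, F:25 → nearest is A
(10, -6) — d to each: A:17, B:6, C:8, D:17, E:8, F:11 → nearest is B
(7, -12) — d to each: A:20, B:3, C:7, D:8, E:11, F:20 → nearest is B
(-5, -6) — d to each: A:24, B:17, C:11, D:10, E:15, F:26 → nearest is D
(4, 0) — d to each: A:9, B:14, C:8, D:17, E:4, F:11 → nearest is E
0 of the 5 points have F as nearest.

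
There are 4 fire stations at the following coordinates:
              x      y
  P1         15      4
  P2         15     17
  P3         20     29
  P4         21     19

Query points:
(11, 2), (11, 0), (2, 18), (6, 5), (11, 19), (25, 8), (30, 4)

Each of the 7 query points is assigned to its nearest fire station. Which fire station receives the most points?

P1

(11, 2) — d² to each: P1:20, P2:241, P3:810, P4:389 → nearest is P1
(11, 0) — d² to each: P1:32, P2:305, P3:922, P4:461 → nearest is P1
(2, 18) — d² to each: P1:365, P2:170, P3:445, P4:362 → nearest is P2
(6, 5) — d² to each: P1:82, P2:225, P3:772, P4:421 → nearest is P1
(11, 19) — d² to each: P1:241, P2:20, P3:181, P4:100 → nearest is P2
(25, 8) — d² to each: P1:116, P2:181, P3:466, P4:137 → nearest is P1
(30, 4) — d² to each: P1:225, P2:394, P3:725, P4:306 → nearest is P1
Tally — P1:5, P2:2. P1 captures the most (5).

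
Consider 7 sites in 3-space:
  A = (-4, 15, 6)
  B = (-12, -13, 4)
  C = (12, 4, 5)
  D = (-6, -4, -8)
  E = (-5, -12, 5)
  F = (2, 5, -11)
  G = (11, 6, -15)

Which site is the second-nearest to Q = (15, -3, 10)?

E

Since √ is increasing, it suffices to compare squared distances:
|QA|² = (15−(-4))² + (-3−15)² + (10−6)² = 361 + 324 + 16 = 701
|QB|² = (15−(-12))² + (-3−(-13))² + (10−4)² = 729 + 100 + 36 = 865
|QC|² = (15−12)² + (-3−4)² + (10−5)² = 9 + 49 + 25 = 83
|QD|² = (15−(-6))² + (-3−(-4))² + (10−(-8))² = 441 + 1 + 324 = 766
|QE|² = (15−(-5))² + (-3−(-12))² + (10−5)² = 400 + 81 + 25 = 506
|QF|² = (15−2)² + (-3−5)² + (10−(-11))² = 169 + 64 + 441 = 674
|QG|² = (15−11)² + (-3−6)² + (10−(-15))² = 16 + 81 + 625 = 722
Sorted ascending: C, E, F, … — the second-nearest is E.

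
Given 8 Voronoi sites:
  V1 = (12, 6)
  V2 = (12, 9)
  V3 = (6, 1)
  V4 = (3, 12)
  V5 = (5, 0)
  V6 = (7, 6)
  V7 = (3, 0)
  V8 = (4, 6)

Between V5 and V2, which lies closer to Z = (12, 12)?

Compare squared distances:
|ZV5|² = (12−5)² + (12−0)² = 49 + 144 = 193
|ZV2|² = (12−12)² + (12−9)² = 0 + 9 = 9
193 > 9, so V2 is closer.

V2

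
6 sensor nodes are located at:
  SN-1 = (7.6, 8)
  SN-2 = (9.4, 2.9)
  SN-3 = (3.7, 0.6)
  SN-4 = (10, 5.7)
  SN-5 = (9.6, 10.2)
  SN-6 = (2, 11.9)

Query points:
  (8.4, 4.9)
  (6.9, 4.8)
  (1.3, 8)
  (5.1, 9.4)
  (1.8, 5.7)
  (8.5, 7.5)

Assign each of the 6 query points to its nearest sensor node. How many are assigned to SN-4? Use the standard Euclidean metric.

1

(8.4, 4.9) — d² to each: SN-1:10.25, SN-2:5, SN-3:40.58, SN-4:3.2, SN-5:29.53, SN-6:89.96 → nearest is SN-4
(6.9, 4.8) — d² to each: SN-1:10.73, SN-2:9.86, SN-3:27.88, SN-4:10.42, SN-5:36.45, SN-6:74.42 → nearest is SN-2
(1.3, 8) — d² to each: SN-1:39.69, SN-2:91.62, SN-3:60.52, SN-4:80.98, SN-5:73.73, SN-6:15.7 → nearest is SN-6
(5.1, 9.4) — d² to each: SN-1:8.21, SN-2:60.74, SN-3:79.4, SN-4:37.7, SN-5:20.89, SN-6:15.86 → nearest is SN-1
(1.8, 5.7) — d² to each: SN-1:38.93, SN-2:65.6, SN-3:29.62, SN-4:67.24, SN-5:81.09, SN-6:38.48 → nearest is SN-3
(8.5, 7.5) — d² to each: SN-1:1.06, SN-2:21.97, SN-3:70.65, SN-4:5.49, SN-5:8.5, SN-6:61.61 → nearest is SN-1
1 of the 6 points has SN-4 as nearest.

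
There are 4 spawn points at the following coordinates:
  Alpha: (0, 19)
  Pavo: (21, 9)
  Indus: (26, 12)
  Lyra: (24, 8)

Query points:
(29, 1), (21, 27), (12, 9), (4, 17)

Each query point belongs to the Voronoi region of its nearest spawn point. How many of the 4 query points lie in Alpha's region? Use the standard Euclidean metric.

1

(29, 1) — d² to each: Alpha:1165, Pavo:128, Indus:130, Lyra:74 → nearest is Lyra
(21, 27) — d² to each: Alpha:505, Pavo:324, Indus:250, Lyra:370 → nearest is Indus
(12, 9) — d² to each: Alpha:244, Pavo:81, Indus:205, Lyra:145 → nearest is Pavo
(4, 17) — d² to each: Alpha:20, Pavo:353, Indus:509, Lyra:481 → nearest is Alpha
1 of the 4 points has Alpha as nearest.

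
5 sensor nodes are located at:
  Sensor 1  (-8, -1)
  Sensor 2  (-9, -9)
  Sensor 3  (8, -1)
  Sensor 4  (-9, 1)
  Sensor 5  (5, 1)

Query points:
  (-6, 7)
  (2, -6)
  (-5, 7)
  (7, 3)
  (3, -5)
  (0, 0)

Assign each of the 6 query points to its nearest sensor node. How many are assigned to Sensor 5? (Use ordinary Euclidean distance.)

(-6, 7) — d² to each: Sensor 1:68, Sensor 2:265, Sensor 3:260, Sensor 4:45, Sensor 5:157 → nearest is Sensor 4
(2, -6) — d² to each: Sensor 1:125, Sensor 2:130, Sensor 3:61, Sensor 4:170, Sensor 5:58 → nearest is Sensor 5
(-5, 7) — d² to each: Sensor 1:73, Sensor 2:272, Sensor 3:233, Sensor 4:52, Sensor 5:136 → nearest is Sensor 4
(7, 3) — d² to each: Sensor 1:241, Sensor 2:400, Sensor 3:17, Sensor 4:260, Sensor 5:8 → nearest is Sensor 5
(3, -5) — d² to each: Sensor 1:137, Sensor 2:160, Sensor 3:41, Sensor 4:180, Sensor 5:40 → nearest is Sensor 5
(0, 0) — d² to each: Sensor 1:65, Sensor 2:162, Sensor 3:65, Sensor 4:82, Sensor 5:26 → nearest is Sensor 5
4 of the 6 points have Sensor 5 as nearest.

4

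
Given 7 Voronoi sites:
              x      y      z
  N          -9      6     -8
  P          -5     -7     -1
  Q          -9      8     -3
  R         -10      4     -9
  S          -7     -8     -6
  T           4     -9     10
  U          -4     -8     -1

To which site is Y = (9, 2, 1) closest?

T

Compare squared distances (the ordering matches that of the actual distances):
|YN|² = 324 + 16 + 81 = 421
|YP|² = 196 + 81 + 4 = 281
|YQ|² = 324 + 36 + 16 = 376
|YR|² = 361 + 4 + 100 = 465
|YS|² = 256 + 100 + 49 = 405
|YT|² = 25 + 121 + 81 = 227
|YU|² = 169 + 100 + 4 = 273
Minimum is at T.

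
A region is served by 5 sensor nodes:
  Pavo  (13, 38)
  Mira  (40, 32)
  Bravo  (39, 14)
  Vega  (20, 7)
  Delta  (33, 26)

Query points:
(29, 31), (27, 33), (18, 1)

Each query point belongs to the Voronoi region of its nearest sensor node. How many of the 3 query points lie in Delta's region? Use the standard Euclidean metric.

2

(29, 31) — d² to each: Pavo:305, Mira:122, Bravo:389, Vega:657, Delta:41 → nearest is Delta
(27, 33) — d² to each: Pavo:221, Mira:170, Bravo:505, Vega:725, Delta:85 → nearest is Delta
(18, 1) — d² to each: Pavo:1394, Mira:1445, Bravo:610, Vega:40, Delta:850 → nearest is Vega
2 of the 3 points have Delta as nearest.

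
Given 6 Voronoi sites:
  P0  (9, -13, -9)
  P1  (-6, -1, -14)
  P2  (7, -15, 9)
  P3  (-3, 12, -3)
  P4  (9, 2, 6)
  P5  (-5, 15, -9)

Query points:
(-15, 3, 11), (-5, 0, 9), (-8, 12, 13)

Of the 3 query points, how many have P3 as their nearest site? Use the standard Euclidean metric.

2

(-15, 3, 11) — d² to each: P0:1232, P1:722, P2:812, P3:421, P4:602, P5:644 → nearest is P3
(-5, 0, 9) — d² to each: P0:689, P1:531, P2:369, P3:292, P4:209, P5:549 → nearest is P4
(-8, 12, 13) — d² to each: P0:1398, P1:902, P2:970, P3:281, P4:438, P5:502 → nearest is P3
2 of the 3 points have P3 as nearest.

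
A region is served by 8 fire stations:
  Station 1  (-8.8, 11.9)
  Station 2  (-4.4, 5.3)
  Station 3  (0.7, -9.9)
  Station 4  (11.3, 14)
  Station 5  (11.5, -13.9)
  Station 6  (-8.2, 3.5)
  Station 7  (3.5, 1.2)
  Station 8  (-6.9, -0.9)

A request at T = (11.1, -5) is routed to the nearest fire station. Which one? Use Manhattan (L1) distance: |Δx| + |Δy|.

Station 5

d(T, Station 1) = 19.9 + 16.9 = 36.8
d(T, Station 2) = 15.5 + 10.3 = 25.8
d(T, Station 3) = 10.4 + 4.9 = 15.3
d(T, Station 4) = 0.2 + 19 = 19.2
d(T, Station 5) = 0.4 + 8.9 = 9.3
d(T, Station 6) = 19.3 + 8.5 = 27.8
d(T, Station 7) = 7.6 + 6.2 = 13.8
d(T, Station 8) = 18 + 4.1 = 22.1
Minimum is at Station 5.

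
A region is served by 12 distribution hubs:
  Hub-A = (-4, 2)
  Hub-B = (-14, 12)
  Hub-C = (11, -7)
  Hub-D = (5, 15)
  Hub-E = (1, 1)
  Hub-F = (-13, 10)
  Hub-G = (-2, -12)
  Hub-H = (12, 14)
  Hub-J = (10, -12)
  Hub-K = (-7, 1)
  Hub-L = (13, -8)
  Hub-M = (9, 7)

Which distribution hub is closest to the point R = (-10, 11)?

Since √ is increasing, it suffices to compare squared distances:
d²(R, Hub-A) = (-10−(-4))² + (11−2)² = 36 + 81 = 117
d²(R, Hub-B) = (-10−(-14))² + (11−12)² = 16 + 1 = 17
d²(R, Hub-C) = (-10−11)² + (11−(-7))² = 441 + 324 = 765
d²(R, Hub-D) = (-10−5)² + (11−15)² = 225 + 16 = 241
d²(R, Hub-E) = (-10−1)² + (11−1)² = 121 + 100 = 221
d²(R, Hub-F) = (-10−(-13))² + (11−10)² = 9 + 1 = 10
d²(R, Hub-G) = (-10−(-2))² + (11−(-12))² = 64 + 529 = 593
d²(R, Hub-H) = (-10−12)² + (11−14)² = 484 + 9 = 493
d²(R, Hub-J) = (-10−10)² + (11−(-12))² = 400 + 529 = 929
d²(R, Hub-K) = (-10−(-7))² + (11−1)² = 9 + 100 = 109
d²(R, Hub-L) = (-10−13)² + (11−(-8))² = 529 + 361 = 890
d²(R, Hub-M) = (-10−9)² + (11−7)² = 361 + 16 = 377
The smallest is to Hub-F, so R lies in the Voronoi region of Hub-F.

Hub-F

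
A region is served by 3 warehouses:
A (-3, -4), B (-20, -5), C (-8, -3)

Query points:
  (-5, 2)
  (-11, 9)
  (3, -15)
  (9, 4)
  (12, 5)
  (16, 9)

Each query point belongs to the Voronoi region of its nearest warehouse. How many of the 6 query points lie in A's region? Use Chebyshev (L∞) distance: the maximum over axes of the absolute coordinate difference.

4

(-5, 2) — d to each: A:6, B:15, C:5 → nearest is C
(-11, 9) — d to each: A:13, B:14, C:12 → nearest is C
(3, -15) — d to each: A:11, B:23, C:12 → nearest is A
(9, 4) — d to each: A:12, B:29, C:17 → nearest is A
(12, 5) — d to each: A:15, B:32, C:20 → nearest is A
(16, 9) — d to each: A:19, B:36, C:24 → nearest is A
4 of the 6 points have A as nearest.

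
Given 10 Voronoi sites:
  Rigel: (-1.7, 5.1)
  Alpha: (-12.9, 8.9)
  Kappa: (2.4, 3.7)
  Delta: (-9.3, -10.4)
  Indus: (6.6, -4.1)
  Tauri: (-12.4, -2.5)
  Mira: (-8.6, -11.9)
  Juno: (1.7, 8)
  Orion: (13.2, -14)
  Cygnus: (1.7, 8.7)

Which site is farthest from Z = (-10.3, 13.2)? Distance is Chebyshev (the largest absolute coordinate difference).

Orion

d(Z, Rigel) = max(8.6, 8.1) = 8.6
d(Z, Alpha) = max(2.6, 4.3) = 4.3
d(Z, Kappa) = max(12.7, 9.5) = 12.7
d(Z, Delta) = max(1, 23.6) = 23.6
d(Z, Indus) = max(16.9, 17.3) = 17.3
d(Z, Tauri) = max(2.1, 15.7) = 15.7
d(Z, Mira) = max(1.7, 25.1) = 25.1
d(Z, Juno) = max(12, 5.2) = 12
d(Z, Orion) = max(23.5, 27.2) = 27.2
d(Z, Cygnus) = max(12, 4.5) = 12
The largest is to Orion.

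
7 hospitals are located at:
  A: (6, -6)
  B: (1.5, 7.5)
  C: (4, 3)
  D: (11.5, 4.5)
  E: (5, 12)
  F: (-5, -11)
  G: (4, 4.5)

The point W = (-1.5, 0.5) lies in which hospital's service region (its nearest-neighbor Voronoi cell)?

Squared Euclidean distances:
|WA|² = (-1.5−6)² + (0.5−(-6))² = 56.25 + 42.25 = 98.5
|WB|² = (-1.5−1.5)² + (0.5−7.5)² = 9 + 49 = 58
|WC|² = (-1.5−4)² + (0.5−3)² = 30.25 + 6.25 = 36.5
|WD|² = (-1.5−11.5)² + (0.5−4.5)² = 169 + 16 = 185
|WE|² = (-1.5−5)² + (0.5−12)² = 42.25 + 132.25 = 174.5
|WF|² = (-1.5−(-5))² + (0.5−(-11))² = 12.25 + 132.25 = 144.5
|WG|² = (-1.5−4)² + (0.5−4.5)² = 30.25 + 16 = 46.25
C is nearest.

C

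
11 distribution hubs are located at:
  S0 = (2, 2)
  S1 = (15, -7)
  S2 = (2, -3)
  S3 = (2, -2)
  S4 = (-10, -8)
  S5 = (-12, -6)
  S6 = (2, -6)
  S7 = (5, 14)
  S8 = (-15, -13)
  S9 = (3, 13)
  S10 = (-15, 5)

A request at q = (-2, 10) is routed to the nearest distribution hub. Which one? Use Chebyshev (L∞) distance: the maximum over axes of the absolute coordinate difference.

S9

d(q,S0) = max(4, 8) = 8
d(q,S1) = max(17, 17) = 17
d(q,S2) = max(4, 13) = 13
d(q,S3) = max(4, 12) = 12
d(q,S4) = max(8, 18) = 18
d(q,S5) = max(10, 16) = 16
d(q,S6) = max(4, 16) = 16
d(q,S7) = max(7, 4) = 7
d(q,S8) = max(13, 23) = 23
d(q,S9) = max(5, 3) = 5
d(q, S10) = max(13, 5) = 13
The smallest is to S9, so q lies in the Voronoi region of S9.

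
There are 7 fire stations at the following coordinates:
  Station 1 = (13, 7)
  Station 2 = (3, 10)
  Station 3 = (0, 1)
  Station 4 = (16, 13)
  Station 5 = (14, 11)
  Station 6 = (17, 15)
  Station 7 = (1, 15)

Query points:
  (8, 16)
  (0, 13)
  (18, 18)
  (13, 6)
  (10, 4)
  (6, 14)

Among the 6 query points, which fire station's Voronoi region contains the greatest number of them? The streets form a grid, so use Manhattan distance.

Station 7

(8, 16) — d to each: Station 1:14, Station 2:11, Station 3:23, Station 4:11, Station 5:11, Station 6:10, Station 7:8 → nearest is Station 7
(0, 13) — d to each: Station 1:19, Station 2:6, Station 3:12, Station 4:16, Station 5:16, Station 6:19, Station 7:3 → nearest is Station 7
(18, 18) — d to each: Station 1:16, Station 2:23, Station 3:35, Station 4:7, Station 5:11, Station 6:4, Station 7:20 → nearest is Station 6
(13, 6) — d to each: Station 1:1, Station 2:14, Station 3:18, Station 4:10, Station 5:6, Station 6:13, Station 7:21 → nearest is Station 1
(10, 4) — d to each: Station 1:6, Station 2:13, Station 3:13, Station 4:15, Station 5:11, Station 6:18, Station 7:20 → nearest is Station 1
(6, 14) — d to each: Station 1:14, Station 2:7, Station 3:19, Station 4:11, Station 5:11, Station 6:12, Station 7:6 → nearest is Station 7
Tally — Station 1:2, Station 6:1, Station 7:3. Station 7 captures the most (3).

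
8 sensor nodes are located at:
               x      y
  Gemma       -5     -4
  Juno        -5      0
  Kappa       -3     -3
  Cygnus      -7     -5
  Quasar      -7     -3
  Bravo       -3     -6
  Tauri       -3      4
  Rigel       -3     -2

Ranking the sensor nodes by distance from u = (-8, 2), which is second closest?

Quasar

Compare squared distances (the ordering matches that of the actual distances):
d²(u, Gemma) = (-8−(-5))² + (2−(-4))² = 9 + 36 = 45
d²(u, Juno) = (-8−(-5))² + (2−0)² = 9 + 4 = 13
d²(u, Kappa) = (-8−(-3))² + (2−(-3))² = 25 + 25 = 50
d²(u, Cygnus) = (-8−(-7))² + (2−(-5))² = 1 + 49 = 50
d²(u, Quasar) = (-8−(-7))² + (2−(-3))² = 1 + 25 = 26
d²(u, Bravo) = (-8−(-3))² + (2−(-6))² = 25 + 64 = 89
d²(u, Tauri) = (-8−(-3))² + (2−4)² = 25 + 4 = 29
d²(u, Rigel) = (-8−(-3))² + (2−(-2))² = 25 + 16 = 41
Sorted ascending: Juno, Quasar, Tauri, … — the second-nearest is Quasar.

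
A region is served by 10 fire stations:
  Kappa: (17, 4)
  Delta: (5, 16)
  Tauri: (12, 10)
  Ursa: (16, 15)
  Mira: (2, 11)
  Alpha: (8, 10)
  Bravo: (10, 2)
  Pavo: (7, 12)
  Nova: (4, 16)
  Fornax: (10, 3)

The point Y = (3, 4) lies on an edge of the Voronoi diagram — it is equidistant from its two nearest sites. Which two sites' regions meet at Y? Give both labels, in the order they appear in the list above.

Mira and Fornax

Squared distances from Y to each site:
d²(Y, Kappa) = (3−17)² + (4−4)² = 196 + 0 = 196
d²(Y, Delta) = (3−5)² + (4−16)² = 4 + 144 = 148
d²(Y, Tauri) = (3−12)² + (4−10)² = 81 + 36 = 117
d²(Y, Ursa) = (3−16)² + (4−15)² = 169 + 121 = 290
d²(Y, Mira) = (3−2)² + (4−11)² = 1 + 49 = 50
d²(Y, Alpha) = (3−8)² + (4−10)² = 25 + 36 = 61
d²(Y, Bravo) = (3−10)² + (4−2)² = 49 + 4 = 53
d²(Y, Pavo) = (3−7)² + (4−12)² = 16 + 64 = 80
d²(Y, Nova) = (3−4)² + (4−16)² = 1 + 144 = 145
d²(Y, Fornax) = (3−10)² + (4−3)² = 49 + 1 = 50
Y is equidistant from Mira and Fornax (both at squared distance 50), and every other site is strictly farther — so Y lies on the Mira–Fornax Voronoi edge.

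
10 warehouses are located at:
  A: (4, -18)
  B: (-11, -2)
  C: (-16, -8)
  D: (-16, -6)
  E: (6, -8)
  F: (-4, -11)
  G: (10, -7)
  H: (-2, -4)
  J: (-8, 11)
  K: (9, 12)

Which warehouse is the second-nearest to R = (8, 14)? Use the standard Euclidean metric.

Compare squared distances (the ordering matches that of the actual distances):
|RA|² = (8−4)² + (14−(-18))² = 16 + 1024 = 1040
|RB|² = (8−(-11))² + (14−(-2))² = 361 + 256 = 617
|RC|² = (8−(-16))² + (14−(-8))² = 576 + 484 = 1060
|RD|² = (8−(-16))² + (14−(-6))² = 576 + 400 = 976
|RE|² = (8−6)² + (14−(-8))² = 4 + 484 = 488
|RF|² = (8−(-4))² + (14−(-11))² = 144 + 625 = 769
|RG|² = (8−10)² + (14−(-7))² = 4 + 441 = 445
|RH|² = (8−(-2))² + (14−(-4))² = 100 + 324 = 424
|RJ|² = (8−(-8))² + (14−11)² = 256 + 9 = 265
|RK|² = (8−9)² + (14−12)² = 1 + 4 = 5
Sorted ascending: K, J, H, … — the second-nearest is J.

J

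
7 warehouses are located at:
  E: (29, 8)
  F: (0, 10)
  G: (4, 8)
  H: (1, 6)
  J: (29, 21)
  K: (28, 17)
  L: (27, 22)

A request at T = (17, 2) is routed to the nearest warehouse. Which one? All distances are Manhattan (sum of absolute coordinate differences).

E

d(T,E) = |17−29| + |2−8| = 12 + 6 = 18
d(T,F) = |17−0| + |2−10| = 17 + 8 = 25
d(T,G) = |17−4| + |2−8| = 13 + 6 = 19
d(T,H) = |17−1| + |2−6| = 16 + 4 = 20
d(T,J) = |17−29| + |2−21| = 12 + 19 = 31
d(T,K) = |17−28| + |2−17| = 11 + 15 = 26
d(T,L) = |17−27| + |2−22| = 10 + 20 = 30
Minimum is at E.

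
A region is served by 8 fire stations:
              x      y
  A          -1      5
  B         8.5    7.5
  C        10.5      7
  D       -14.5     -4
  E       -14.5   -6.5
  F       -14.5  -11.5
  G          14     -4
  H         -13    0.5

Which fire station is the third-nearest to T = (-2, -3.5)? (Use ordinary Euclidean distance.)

D

Compare squared distances (the ordering matches that of the actual distances):
|TA|² = 1 + 72.25 = 73.25
|TB|² = 110.25 + 121 = 231.25
|TC|² = 156.25 + 110.25 = 266.5
|TD|² = 156.25 + 0.25 = 156.5
|TE|² = 156.25 + 9 = 165.25
|TF|² = 156.25 + 64 = 220.25
|TG|² = 256 + 0.25 = 256.25
|TH|² = 121 + 16 = 137
Sorted ascending: A, H, D, E, … — the third-nearest is D.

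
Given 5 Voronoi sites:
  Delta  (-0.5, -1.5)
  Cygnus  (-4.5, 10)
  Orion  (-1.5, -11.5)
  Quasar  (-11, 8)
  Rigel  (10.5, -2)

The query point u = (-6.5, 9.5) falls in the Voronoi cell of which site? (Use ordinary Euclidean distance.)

Compare squared distances (the ordering matches that of the actual distances):
d²(u, Delta) = (-6.5−(-0.5))² + (9.5−(-1.5))² = 36 + 121 = 157
d²(u, Cygnus) = (-6.5−(-4.5))² + (9.5−10)² = 4 + 0.25 = 4.25
d²(u, Orion) = (-6.5−(-1.5))² + (9.5−(-11.5))² = 25 + 441 = 466
d²(u, Quasar) = (-6.5−(-11))² + (9.5−8)² = 20.25 + 2.25 = 22.5
d²(u, Rigel) = (-6.5−10.5)² + (9.5−(-2))² = 289 + 132.25 = 421.25
The smallest is to Cygnus, so u lies in the Voronoi region of Cygnus.

Cygnus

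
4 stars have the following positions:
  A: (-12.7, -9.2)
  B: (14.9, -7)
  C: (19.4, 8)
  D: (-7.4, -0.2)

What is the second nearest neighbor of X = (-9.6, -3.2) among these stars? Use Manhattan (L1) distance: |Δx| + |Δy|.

d(X,A) = |-9.6−(-12.7)| + |-3.2−(-9.2)| = 3.1 + 6 = 9.1
d(X,B) = |-9.6−14.9| + |-3.2−(-7)| = 24.5 + 3.8 = 28.3
d(X,C) = |-9.6−19.4| + |-3.2−8| = 29 + 11.2 = 40.2
d(X,D) = |-9.6−(-7.4)| + |-3.2−(-0.2)| = 2.2 + 3 = 5.2
Sorted ascending: D, A, B, … — the second-nearest is A.

A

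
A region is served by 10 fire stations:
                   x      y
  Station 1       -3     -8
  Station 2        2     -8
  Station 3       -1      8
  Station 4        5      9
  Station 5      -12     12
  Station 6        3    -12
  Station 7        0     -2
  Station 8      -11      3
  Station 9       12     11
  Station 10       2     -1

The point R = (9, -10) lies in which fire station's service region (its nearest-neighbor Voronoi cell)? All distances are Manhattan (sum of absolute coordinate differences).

Station 6

d(R, Station 1) = |9−(-3)| + |-10−(-8)| = 12 + 2 = 14
d(R, Station 2) = |9−2| + |-10−(-8)| = 7 + 2 = 9
d(R, Station 3) = |9−(-1)| + |-10−8| = 10 + 18 = 28
d(R, Station 4) = |9−5| + |-10−9| = 4 + 19 = 23
d(R, Station 5) = |9−(-12)| + |-10−12| = 21 + 22 = 43
d(R, Station 6) = |9−3| + |-10−(-12)| = 6 + 2 = 8
d(R, Station 7) = |9−0| + |-10−(-2)| = 9 + 8 = 17
d(R, Station 8) = |9−(-11)| + |-10−3| = 20 + 13 = 33
d(R, Station 9) = |9−12| + |-10−11| = 3 + 21 = 24
d(R, Station 10) = |9−2| + |-10−(-1)| = 7 + 9 = 16
Station 6 is nearest.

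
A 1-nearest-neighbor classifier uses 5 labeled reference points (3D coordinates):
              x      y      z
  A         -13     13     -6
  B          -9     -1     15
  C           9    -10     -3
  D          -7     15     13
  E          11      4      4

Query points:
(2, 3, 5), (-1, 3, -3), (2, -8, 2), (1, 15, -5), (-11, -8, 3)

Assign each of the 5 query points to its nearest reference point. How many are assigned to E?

(2, 3, 5) — d² to each: A:446, B:237, C:282, D:289, E:83 → nearest is E
(-1, 3, -3) — d² to each: A:253, B:404, C:269, D:436, E:194 → nearest is E
(2, -8, 2) — d² to each: A:730, B:339, C:78, D:731, E:229 → nearest is C
(1, 15, -5) — d² to each: A:201, B:756, C:693, D:388, E:302 → nearest is A
(-11, -8, 3) — d² to each: A:526, B:197, C:440, D:645, E:629 → nearest is B
2 of the 5 points have E as nearest.

2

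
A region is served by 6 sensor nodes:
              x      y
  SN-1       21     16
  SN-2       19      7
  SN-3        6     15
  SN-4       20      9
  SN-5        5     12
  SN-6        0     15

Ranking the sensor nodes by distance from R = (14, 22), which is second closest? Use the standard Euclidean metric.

SN-3

Compare squared distances (the ordering matches that of the actual distances):
d²(R, SN-1) = (14−21)² + (22−16)² = 49 + 36 = 85
d²(R, SN-2) = (14−19)² + (22−7)² = 25 + 225 = 250
d²(R, SN-3) = (14−6)² + (22−15)² = 64 + 49 = 113
d²(R, SN-4) = (14−20)² + (22−9)² = 36 + 169 = 205
d²(R, SN-5) = (14−5)² + (22−12)² = 81 + 100 = 181
d²(R, SN-6) = (14−0)² + (22−15)² = 196 + 49 = 245
Sorted ascending: SN-1, SN-3, SN-5, … — the second-nearest is SN-3.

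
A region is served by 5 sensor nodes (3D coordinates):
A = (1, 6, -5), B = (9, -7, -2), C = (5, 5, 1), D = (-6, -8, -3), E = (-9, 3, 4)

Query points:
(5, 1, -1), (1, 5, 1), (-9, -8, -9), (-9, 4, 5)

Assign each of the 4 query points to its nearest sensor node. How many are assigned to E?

(5, 1, -1) — d² to each: A:57, B:81, C:20, D:206, E:225 → nearest is C
(1, 5, 1) — d² to each: A:37, B:217, C:16, D:234, E:113 → nearest is C
(-9, -8, -9) — d² to each: A:312, B:374, C:465, D:45, E:290 → nearest is D
(-9, 4, 5) — d² to each: A:204, B:494, C:213, D:217, E:2 → nearest is E
1 of the 4 points has E as nearest.

1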